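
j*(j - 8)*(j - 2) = j^3 - 10*j^2 + 16*j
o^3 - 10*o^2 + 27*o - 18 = (o - 6)*(o - 3)*(o - 1)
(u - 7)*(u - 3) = u^2 - 10*u + 21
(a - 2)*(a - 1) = a^2 - 3*a + 2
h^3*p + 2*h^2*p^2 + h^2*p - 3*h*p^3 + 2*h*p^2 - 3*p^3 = (h - p)*(h + 3*p)*(h*p + p)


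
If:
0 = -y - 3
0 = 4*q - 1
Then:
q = 1/4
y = -3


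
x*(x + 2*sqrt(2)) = x^2 + 2*sqrt(2)*x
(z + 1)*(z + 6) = z^2 + 7*z + 6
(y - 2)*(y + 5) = y^2 + 3*y - 10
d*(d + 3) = d^2 + 3*d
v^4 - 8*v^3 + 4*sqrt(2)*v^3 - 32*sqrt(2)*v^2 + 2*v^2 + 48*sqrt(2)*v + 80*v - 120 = (v - 6)*(v - 2)*(v - sqrt(2))*(v + 5*sqrt(2))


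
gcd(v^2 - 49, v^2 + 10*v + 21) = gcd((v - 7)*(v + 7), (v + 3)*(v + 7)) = v + 7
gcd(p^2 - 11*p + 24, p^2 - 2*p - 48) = p - 8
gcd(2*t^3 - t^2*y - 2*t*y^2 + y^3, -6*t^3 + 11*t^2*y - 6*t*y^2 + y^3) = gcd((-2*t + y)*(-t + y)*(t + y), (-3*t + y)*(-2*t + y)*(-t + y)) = 2*t^2 - 3*t*y + y^2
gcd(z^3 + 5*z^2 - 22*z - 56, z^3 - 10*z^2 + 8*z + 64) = z^2 - 2*z - 8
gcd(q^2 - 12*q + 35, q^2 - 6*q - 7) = q - 7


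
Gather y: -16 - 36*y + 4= -36*y - 12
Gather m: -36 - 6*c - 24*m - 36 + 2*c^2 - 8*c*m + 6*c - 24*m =2*c^2 + m*(-8*c - 48) - 72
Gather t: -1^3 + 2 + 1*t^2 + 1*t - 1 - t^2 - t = 0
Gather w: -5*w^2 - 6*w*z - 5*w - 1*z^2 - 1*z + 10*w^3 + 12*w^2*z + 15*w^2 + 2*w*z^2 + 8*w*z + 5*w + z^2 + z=10*w^3 + w^2*(12*z + 10) + w*(2*z^2 + 2*z)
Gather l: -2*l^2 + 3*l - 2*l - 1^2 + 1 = -2*l^2 + l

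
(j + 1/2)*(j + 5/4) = j^2 + 7*j/4 + 5/8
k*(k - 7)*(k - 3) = k^3 - 10*k^2 + 21*k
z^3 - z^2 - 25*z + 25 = (z - 5)*(z - 1)*(z + 5)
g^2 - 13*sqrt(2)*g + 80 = (g - 8*sqrt(2))*(g - 5*sqrt(2))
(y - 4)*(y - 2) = y^2 - 6*y + 8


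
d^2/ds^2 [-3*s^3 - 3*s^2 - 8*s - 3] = -18*s - 6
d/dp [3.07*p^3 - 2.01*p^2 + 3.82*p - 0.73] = 9.21*p^2 - 4.02*p + 3.82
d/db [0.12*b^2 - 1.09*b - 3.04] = 0.24*b - 1.09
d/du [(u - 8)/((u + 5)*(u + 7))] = (-u^2 + 16*u + 131)/(u^4 + 24*u^3 + 214*u^2 + 840*u + 1225)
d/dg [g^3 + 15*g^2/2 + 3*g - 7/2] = 3*g^2 + 15*g + 3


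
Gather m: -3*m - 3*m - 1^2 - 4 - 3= -6*m - 8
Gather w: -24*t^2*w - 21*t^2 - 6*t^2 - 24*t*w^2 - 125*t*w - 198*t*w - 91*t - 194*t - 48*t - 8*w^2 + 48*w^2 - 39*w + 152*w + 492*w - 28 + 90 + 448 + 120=-27*t^2 - 333*t + w^2*(40 - 24*t) + w*(-24*t^2 - 323*t + 605) + 630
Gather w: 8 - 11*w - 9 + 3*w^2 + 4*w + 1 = 3*w^2 - 7*w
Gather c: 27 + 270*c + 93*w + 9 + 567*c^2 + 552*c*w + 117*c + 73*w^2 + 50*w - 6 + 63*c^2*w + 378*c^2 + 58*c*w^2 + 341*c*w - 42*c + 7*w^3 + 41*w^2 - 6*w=c^2*(63*w + 945) + c*(58*w^2 + 893*w + 345) + 7*w^3 + 114*w^2 + 137*w + 30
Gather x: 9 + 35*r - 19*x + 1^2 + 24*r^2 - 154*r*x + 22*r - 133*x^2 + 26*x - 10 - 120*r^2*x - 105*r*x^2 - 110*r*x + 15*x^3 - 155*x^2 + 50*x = 24*r^2 + 57*r + 15*x^3 + x^2*(-105*r - 288) + x*(-120*r^2 - 264*r + 57)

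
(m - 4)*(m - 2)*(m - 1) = m^3 - 7*m^2 + 14*m - 8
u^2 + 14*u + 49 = (u + 7)^2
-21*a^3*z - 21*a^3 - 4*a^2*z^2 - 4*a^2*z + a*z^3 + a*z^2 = (-7*a + z)*(3*a + z)*(a*z + a)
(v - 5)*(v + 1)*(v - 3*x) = v^3 - 3*v^2*x - 4*v^2 + 12*v*x - 5*v + 15*x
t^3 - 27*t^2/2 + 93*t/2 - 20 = (t - 8)*(t - 5)*(t - 1/2)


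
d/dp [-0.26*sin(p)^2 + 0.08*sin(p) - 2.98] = (0.08 - 0.52*sin(p))*cos(p)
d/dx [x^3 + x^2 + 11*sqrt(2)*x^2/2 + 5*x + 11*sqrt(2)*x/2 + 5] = 3*x^2 + 2*x + 11*sqrt(2)*x + 5 + 11*sqrt(2)/2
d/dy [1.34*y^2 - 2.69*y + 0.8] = 2.68*y - 2.69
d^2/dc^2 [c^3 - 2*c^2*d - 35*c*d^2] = 6*c - 4*d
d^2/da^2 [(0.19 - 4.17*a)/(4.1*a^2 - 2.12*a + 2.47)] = (-(4.17*a - 0.19)*(8.2*a - 2.12)*(16.4*a - 4.24) + (102.582*a - 19.2388)*(4.1*a^2 - 2.12*a + 2.47))/(4.1*a^2 - 2.12*a + 2.47)^3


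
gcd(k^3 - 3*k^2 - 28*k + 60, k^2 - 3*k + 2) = k - 2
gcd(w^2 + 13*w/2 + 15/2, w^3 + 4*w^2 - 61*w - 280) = w + 5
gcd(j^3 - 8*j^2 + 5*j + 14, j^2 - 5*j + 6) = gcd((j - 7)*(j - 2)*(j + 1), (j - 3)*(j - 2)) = j - 2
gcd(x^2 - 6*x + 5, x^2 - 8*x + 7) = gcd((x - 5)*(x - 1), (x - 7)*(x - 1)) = x - 1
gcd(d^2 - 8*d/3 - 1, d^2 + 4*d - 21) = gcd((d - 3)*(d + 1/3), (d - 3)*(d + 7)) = d - 3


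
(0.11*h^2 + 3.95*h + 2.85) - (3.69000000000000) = 0.11*h^2 + 3.95*h - 0.84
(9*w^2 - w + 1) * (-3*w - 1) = -27*w^3 - 6*w^2 - 2*w - 1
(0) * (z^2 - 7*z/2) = 0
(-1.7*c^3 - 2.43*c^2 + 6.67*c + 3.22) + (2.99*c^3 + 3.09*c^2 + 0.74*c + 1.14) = 1.29*c^3 + 0.66*c^2 + 7.41*c + 4.36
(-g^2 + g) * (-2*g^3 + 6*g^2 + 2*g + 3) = 2*g^5 - 8*g^4 + 4*g^3 - g^2 + 3*g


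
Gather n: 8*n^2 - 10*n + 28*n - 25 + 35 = 8*n^2 + 18*n + 10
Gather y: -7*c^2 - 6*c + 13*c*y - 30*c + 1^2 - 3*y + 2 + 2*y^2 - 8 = -7*c^2 - 36*c + 2*y^2 + y*(13*c - 3) - 5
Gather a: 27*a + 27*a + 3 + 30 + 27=54*a + 60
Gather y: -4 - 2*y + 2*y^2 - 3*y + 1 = 2*y^2 - 5*y - 3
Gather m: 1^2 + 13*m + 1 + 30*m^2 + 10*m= 30*m^2 + 23*m + 2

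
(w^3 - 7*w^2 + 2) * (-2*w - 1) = -2*w^4 + 13*w^3 + 7*w^2 - 4*w - 2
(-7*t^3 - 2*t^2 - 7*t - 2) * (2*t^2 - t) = -14*t^5 + 3*t^4 - 12*t^3 + 3*t^2 + 2*t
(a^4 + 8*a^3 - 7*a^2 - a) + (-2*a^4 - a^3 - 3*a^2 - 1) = -a^4 + 7*a^3 - 10*a^2 - a - 1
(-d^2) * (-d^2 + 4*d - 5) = d^4 - 4*d^3 + 5*d^2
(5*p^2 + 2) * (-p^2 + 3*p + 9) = -5*p^4 + 15*p^3 + 43*p^2 + 6*p + 18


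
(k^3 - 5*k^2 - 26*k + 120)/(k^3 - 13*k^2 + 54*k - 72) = (k + 5)/(k - 3)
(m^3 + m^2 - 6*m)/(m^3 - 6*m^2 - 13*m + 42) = m/(m - 7)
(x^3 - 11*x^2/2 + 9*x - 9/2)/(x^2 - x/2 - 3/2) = (x^2 - 4*x + 3)/(x + 1)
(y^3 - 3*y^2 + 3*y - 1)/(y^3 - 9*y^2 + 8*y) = (y^2 - 2*y + 1)/(y*(y - 8))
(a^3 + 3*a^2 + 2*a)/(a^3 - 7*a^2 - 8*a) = (a + 2)/(a - 8)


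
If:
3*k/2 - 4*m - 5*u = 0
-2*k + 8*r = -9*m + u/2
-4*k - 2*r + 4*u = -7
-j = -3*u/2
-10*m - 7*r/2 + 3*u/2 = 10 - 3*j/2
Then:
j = 1731/734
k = 11314/4771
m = -10267/9542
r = 18145/9542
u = 577/367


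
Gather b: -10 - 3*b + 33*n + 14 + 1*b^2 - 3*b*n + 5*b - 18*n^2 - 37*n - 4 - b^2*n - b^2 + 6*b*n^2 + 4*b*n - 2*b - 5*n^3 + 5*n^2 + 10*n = -b^2*n + b*(6*n^2 + n) - 5*n^3 - 13*n^2 + 6*n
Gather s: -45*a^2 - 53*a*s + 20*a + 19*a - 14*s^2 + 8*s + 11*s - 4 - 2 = -45*a^2 + 39*a - 14*s^2 + s*(19 - 53*a) - 6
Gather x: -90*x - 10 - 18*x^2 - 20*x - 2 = -18*x^2 - 110*x - 12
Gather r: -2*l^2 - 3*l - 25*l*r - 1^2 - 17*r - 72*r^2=-2*l^2 - 3*l - 72*r^2 + r*(-25*l - 17) - 1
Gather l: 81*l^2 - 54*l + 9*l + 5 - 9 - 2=81*l^2 - 45*l - 6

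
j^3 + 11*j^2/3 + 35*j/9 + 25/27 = (j + 1/3)*(j + 5/3)^2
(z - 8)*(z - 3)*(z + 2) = z^3 - 9*z^2 + 2*z + 48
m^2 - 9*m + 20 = (m - 5)*(m - 4)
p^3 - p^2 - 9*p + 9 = (p - 3)*(p - 1)*(p + 3)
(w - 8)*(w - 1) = w^2 - 9*w + 8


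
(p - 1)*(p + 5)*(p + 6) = p^3 + 10*p^2 + 19*p - 30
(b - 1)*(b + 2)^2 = b^3 + 3*b^2 - 4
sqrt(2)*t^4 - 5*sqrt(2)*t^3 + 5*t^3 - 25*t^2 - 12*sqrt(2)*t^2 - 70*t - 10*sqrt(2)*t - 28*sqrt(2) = (t - 7)*(t + 2)*(t + 2*sqrt(2))*(sqrt(2)*t + 1)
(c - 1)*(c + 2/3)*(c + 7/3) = c^3 + 2*c^2 - 13*c/9 - 14/9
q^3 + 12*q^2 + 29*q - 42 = (q - 1)*(q + 6)*(q + 7)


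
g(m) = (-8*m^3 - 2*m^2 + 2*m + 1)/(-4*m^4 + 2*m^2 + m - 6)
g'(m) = (-24*m^2 - 4*m + 2)/(-4*m^4 + 2*m^2 + m - 6) + (16*m^3 - 4*m - 1)*(-8*m^3 - 2*m^2 + 2*m + 1)/(-4*m^4 + 2*m^2 + m - 6)^2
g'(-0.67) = 0.84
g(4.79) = 0.44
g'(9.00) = -0.03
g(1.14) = 1.24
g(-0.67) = -0.18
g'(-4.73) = -0.08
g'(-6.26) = -0.05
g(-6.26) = -0.31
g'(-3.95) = -0.11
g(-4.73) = -0.40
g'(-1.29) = 0.54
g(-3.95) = -0.48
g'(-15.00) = -0.00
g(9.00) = 0.23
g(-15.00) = -0.13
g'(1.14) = 1.25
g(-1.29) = -0.82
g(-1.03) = -0.59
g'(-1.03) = 1.15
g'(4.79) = -0.10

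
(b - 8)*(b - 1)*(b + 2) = b^3 - 7*b^2 - 10*b + 16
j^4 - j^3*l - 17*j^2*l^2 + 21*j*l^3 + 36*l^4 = (j - 3*l)^2*(j + l)*(j + 4*l)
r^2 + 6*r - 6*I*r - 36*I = (r + 6)*(r - 6*I)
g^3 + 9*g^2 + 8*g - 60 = (g - 2)*(g + 5)*(g + 6)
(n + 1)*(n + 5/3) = n^2 + 8*n/3 + 5/3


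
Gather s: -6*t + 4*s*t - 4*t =4*s*t - 10*t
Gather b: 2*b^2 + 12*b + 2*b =2*b^2 + 14*b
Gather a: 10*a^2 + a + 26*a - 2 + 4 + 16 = 10*a^2 + 27*a + 18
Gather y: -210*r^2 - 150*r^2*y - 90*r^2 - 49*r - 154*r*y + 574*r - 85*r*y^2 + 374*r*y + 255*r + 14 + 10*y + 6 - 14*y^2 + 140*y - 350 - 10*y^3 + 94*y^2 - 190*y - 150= -300*r^2 + 780*r - 10*y^3 + y^2*(80 - 85*r) + y*(-150*r^2 + 220*r - 40) - 480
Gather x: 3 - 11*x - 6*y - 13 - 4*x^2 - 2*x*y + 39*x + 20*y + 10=-4*x^2 + x*(28 - 2*y) + 14*y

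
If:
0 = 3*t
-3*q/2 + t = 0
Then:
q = 0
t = 0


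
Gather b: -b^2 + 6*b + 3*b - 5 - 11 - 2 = -b^2 + 9*b - 18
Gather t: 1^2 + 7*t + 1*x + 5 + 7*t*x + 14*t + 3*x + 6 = t*(7*x + 21) + 4*x + 12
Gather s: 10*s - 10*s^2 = -10*s^2 + 10*s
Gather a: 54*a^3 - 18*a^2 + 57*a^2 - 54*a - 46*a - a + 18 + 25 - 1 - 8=54*a^3 + 39*a^2 - 101*a + 34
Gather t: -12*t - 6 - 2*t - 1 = -14*t - 7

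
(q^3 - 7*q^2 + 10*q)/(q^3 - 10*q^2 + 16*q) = (q - 5)/(q - 8)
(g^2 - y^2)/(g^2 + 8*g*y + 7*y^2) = (g - y)/(g + 7*y)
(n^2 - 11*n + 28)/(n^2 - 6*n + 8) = (n - 7)/(n - 2)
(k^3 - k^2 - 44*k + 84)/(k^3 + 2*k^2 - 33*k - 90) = (k^2 + 5*k - 14)/(k^2 + 8*k + 15)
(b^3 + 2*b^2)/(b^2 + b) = b*(b + 2)/(b + 1)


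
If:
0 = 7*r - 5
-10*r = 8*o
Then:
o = -25/28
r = 5/7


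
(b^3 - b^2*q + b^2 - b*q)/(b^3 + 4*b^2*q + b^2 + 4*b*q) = (b - q)/(b + 4*q)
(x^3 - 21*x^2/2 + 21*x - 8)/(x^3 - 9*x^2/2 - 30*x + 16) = (x - 2)/(x + 4)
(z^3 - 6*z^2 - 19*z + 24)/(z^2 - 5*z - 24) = z - 1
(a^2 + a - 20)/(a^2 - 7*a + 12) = (a + 5)/(a - 3)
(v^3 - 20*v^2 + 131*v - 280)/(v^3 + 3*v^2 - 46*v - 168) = (v^2 - 13*v + 40)/(v^2 + 10*v + 24)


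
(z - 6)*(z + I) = z^2 - 6*z + I*z - 6*I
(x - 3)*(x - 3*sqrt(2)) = x^2 - 3*sqrt(2)*x - 3*x + 9*sqrt(2)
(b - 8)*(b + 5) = b^2 - 3*b - 40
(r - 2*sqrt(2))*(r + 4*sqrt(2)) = r^2 + 2*sqrt(2)*r - 16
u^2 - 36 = (u - 6)*(u + 6)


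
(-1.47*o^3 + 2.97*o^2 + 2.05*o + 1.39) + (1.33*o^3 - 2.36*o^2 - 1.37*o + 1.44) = -0.14*o^3 + 0.61*o^2 + 0.68*o + 2.83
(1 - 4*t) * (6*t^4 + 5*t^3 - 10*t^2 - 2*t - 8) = -24*t^5 - 14*t^4 + 45*t^3 - 2*t^2 + 30*t - 8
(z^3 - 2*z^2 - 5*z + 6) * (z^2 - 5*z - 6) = z^5 - 7*z^4 - z^3 + 43*z^2 - 36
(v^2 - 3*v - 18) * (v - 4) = v^3 - 7*v^2 - 6*v + 72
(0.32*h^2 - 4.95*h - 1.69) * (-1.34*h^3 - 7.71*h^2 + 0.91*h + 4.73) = -0.4288*h^5 + 4.1658*h^4 + 40.7203*h^3 + 10.039*h^2 - 24.9514*h - 7.9937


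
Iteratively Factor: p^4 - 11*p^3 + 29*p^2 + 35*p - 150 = (p - 5)*(p^3 - 6*p^2 - p + 30) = (p - 5)*(p + 2)*(p^2 - 8*p + 15) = (p - 5)^2*(p + 2)*(p - 3)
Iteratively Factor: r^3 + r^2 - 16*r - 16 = (r + 1)*(r^2 - 16) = (r + 1)*(r + 4)*(r - 4)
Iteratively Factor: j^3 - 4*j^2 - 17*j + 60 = (j - 3)*(j^2 - j - 20) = (j - 3)*(j + 4)*(j - 5)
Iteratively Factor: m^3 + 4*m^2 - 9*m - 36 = (m - 3)*(m^2 + 7*m + 12) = (m - 3)*(m + 4)*(m + 3)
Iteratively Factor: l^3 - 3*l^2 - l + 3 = (l - 3)*(l^2 - 1) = (l - 3)*(l - 1)*(l + 1)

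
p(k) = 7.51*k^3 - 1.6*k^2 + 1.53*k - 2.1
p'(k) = 22.53*k^2 - 3.2*k + 1.53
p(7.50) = 3087.66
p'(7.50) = 1244.84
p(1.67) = 30.97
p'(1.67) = 59.02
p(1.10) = 7.64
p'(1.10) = 25.27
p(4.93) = 866.43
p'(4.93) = 533.34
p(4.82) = 809.07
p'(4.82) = 509.53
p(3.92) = 431.69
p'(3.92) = 335.19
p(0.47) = -0.95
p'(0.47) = 5.00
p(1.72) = 34.01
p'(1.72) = 62.68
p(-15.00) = -25731.30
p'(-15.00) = 5118.78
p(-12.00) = -13228.14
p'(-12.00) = 3284.25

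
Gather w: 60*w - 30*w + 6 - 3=30*w + 3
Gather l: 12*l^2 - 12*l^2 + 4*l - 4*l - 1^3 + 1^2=0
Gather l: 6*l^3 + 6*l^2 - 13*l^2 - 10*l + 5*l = 6*l^3 - 7*l^2 - 5*l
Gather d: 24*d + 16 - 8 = 24*d + 8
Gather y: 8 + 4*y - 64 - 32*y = -28*y - 56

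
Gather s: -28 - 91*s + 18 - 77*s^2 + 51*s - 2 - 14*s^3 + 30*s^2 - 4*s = -14*s^3 - 47*s^2 - 44*s - 12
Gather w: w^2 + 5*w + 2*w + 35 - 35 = w^2 + 7*w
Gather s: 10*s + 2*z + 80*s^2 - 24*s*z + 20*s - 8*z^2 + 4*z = 80*s^2 + s*(30 - 24*z) - 8*z^2 + 6*z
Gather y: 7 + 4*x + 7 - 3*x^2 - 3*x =-3*x^2 + x + 14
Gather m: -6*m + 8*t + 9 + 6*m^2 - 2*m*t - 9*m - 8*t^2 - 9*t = 6*m^2 + m*(-2*t - 15) - 8*t^2 - t + 9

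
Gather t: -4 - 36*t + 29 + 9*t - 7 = 18 - 27*t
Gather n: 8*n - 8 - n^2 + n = -n^2 + 9*n - 8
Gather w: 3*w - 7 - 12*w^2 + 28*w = -12*w^2 + 31*w - 7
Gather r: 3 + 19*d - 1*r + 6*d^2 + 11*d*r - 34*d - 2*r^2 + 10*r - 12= 6*d^2 - 15*d - 2*r^2 + r*(11*d + 9) - 9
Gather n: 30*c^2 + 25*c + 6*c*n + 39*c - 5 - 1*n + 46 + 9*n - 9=30*c^2 + 64*c + n*(6*c + 8) + 32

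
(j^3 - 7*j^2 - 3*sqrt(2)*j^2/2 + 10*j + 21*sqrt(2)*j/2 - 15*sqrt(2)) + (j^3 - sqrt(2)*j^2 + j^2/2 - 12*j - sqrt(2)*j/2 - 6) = 2*j^3 - 13*j^2/2 - 5*sqrt(2)*j^2/2 - 2*j + 10*sqrt(2)*j - 15*sqrt(2) - 6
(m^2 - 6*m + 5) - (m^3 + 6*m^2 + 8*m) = -m^3 - 5*m^2 - 14*m + 5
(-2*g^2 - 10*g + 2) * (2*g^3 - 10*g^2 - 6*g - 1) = -4*g^5 + 116*g^3 + 42*g^2 - 2*g - 2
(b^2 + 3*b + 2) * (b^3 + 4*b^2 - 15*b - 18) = b^5 + 7*b^4 - b^3 - 55*b^2 - 84*b - 36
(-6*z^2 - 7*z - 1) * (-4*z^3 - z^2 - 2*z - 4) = 24*z^5 + 34*z^4 + 23*z^3 + 39*z^2 + 30*z + 4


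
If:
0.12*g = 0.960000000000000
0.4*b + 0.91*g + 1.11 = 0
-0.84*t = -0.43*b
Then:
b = -20.98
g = 8.00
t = -10.74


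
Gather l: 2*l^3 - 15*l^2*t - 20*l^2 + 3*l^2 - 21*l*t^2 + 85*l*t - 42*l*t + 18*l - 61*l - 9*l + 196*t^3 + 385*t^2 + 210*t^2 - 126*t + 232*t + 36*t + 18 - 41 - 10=2*l^3 + l^2*(-15*t - 17) + l*(-21*t^2 + 43*t - 52) + 196*t^3 + 595*t^2 + 142*t - 33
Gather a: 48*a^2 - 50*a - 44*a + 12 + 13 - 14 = 48*a^2 - 94*a + 11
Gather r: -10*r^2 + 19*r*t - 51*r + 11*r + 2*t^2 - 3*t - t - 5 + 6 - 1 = -10*r^2 + r*(19*t - 40) + 2*t^2 - 4*t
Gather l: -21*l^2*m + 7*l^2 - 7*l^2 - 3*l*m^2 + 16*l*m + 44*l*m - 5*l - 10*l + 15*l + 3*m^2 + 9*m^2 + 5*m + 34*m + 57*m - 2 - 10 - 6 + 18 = -21*l^2*m + l*(-3*m^2 + 60*m) + 12*m^2 + 96*m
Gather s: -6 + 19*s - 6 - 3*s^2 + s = -3*s^2 + 20*s - 12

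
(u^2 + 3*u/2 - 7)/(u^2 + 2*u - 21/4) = 2*(u - 2)/(2*u - 3)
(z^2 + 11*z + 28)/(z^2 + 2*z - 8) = (z + 7)/(z - 2)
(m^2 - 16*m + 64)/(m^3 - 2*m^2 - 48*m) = (m - 8)/(m*(m + 6))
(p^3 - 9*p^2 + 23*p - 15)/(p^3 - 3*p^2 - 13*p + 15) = (p - 3)/(p + 3)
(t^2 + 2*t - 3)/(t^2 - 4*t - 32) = (-t^2 - 2*t + 3)/(-t^2 + 4*t + 32)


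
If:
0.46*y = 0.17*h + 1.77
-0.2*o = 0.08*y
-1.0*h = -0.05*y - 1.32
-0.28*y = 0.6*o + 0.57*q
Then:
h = 1.54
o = -1.77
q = -0.31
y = 4.42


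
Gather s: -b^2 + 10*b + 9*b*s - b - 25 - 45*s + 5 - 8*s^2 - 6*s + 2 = -b^2 + 9*b - 8*s^2 + s*(9*b - 51) - 18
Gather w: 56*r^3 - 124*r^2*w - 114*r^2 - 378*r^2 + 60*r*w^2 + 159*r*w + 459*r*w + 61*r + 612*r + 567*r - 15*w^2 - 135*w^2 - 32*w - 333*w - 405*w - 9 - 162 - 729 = 56*r^3 - 492*r^2 + 1240*r + w^2*(60*r - 150) + w*(-124*r^2 + 618*r - 770) - 900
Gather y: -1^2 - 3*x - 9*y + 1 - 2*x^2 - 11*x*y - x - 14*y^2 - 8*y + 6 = -2*x^2 - 4*x - 14*y^2 + y*(-11*x - 17) + 6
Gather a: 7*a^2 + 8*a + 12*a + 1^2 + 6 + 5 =7*a^2 + 20*a + 12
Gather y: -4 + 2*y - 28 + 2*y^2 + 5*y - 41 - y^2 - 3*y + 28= y^2 + 4*y - 45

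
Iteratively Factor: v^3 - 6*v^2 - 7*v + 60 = (v + 3)*(v^2 - 9*v + 20) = (v - 4)*(v + 3)*(v - 5)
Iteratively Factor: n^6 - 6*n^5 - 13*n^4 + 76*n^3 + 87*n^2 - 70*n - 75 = (n + 1)*(n^5 - 7*n^4 - 6*n^3 + 82*n^2 + 5*n - 75) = (n - 5)*(n + 1)*(n^4 - 2*n^3 - 16*n^2 + 2*n + 15) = (n - 5)*(n + 1)*(n + 3)*(n^3 - 5*n^2 - n + 5) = (n - 5)^2*(n + 1)*(n + 3)*(n^2 - 1) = (n - 5)^2*(n + 1)^2*(n + 3)*(n - 1)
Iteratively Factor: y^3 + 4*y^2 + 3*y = (y + 3)*(y^2 + y) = y*(y + 3)*(y + 1)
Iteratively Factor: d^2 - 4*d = (d - 4)*(d)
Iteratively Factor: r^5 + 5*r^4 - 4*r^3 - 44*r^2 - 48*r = (r + 4)*(r^4 + r^3 - 8*r^2 - 12*r) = (r - 3)*(r + 4)*(r^3 + 4*r^2 + 4*r) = r*(r - 3)*(r + 4)*(r^2 + 4*r + 4) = r*(r - 3)*(r + 2)*(r + 4)*(r + 2)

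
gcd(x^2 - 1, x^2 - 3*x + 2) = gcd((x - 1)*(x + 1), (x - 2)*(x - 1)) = x - 1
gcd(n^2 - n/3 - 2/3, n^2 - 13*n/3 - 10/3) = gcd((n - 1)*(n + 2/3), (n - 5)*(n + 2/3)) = n + 2/3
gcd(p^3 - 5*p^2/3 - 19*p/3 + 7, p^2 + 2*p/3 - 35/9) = p + 7/3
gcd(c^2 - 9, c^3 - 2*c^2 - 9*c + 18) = c^2 - 9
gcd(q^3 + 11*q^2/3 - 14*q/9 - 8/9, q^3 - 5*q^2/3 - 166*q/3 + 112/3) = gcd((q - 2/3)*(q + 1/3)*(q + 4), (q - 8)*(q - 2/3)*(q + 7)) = q - 2/3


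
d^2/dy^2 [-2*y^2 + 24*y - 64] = -4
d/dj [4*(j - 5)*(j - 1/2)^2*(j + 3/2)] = 16*j^3 - 54*j^2 - 30*j + 53/2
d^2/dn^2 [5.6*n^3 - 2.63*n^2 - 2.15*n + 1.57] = 33.6*n - 5.26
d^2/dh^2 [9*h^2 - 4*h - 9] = 18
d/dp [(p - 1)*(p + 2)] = 2*p + 1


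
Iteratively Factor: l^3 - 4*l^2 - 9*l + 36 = (l + 3)*(l^2 - 7*l + 12) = (l - 4)*(l + 3)*(l - 3)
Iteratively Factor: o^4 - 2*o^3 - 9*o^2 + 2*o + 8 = (o + 1)*(o^3 - 3*o^2 - 6*o + 8) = (o + 1)*(o + 2)*(o^2 - 5*o + 4) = (o - 4)*(o + 1)*(o + 2)*(o - 1)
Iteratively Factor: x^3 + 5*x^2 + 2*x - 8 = (x + 2)*(x^2 + 3*x - 4) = (x + 2)*(x + 4)*(x - 1)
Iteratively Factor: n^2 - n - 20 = (n + 4)*(n - 5)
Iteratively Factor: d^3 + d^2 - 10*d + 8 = (d + 4)*(d^2 - 3*d + 2) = (d - 1)*(d + 4)*(d - 2)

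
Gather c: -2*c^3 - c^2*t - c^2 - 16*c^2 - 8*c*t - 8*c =-2*c^3 + c^2*(-t - 17) + c*(-8*t - 8)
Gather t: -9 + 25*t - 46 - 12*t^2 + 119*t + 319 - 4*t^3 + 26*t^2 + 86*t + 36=-4*t^3 + 14*t^2 + 230*t + 300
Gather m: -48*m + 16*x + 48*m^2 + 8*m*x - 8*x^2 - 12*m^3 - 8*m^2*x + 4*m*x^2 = -12*m^3 + m^2*(48 - 8*x) + m*(4*x^2 + 8*x - 48) - 8*x^2 + 16*x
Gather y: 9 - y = 9 - y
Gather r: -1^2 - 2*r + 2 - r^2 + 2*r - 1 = -r^2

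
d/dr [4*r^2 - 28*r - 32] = 8*r - 28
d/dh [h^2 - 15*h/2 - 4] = 2*h - 15/2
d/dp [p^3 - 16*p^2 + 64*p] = 3*p^2 - 32*p + 64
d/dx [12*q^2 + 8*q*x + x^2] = 8*q + 2*x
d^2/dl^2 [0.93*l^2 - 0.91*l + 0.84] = 1.86000000000000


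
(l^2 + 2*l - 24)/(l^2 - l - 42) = (l - 4)/(l - 7)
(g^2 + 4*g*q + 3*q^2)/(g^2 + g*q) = (g + 3*q)/g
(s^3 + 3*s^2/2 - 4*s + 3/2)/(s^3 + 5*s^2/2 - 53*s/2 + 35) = (2*s^3 + 3*s^2 - 8*s + 3)/(2*s^3 + 5*s^2 - 53*s + 70)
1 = 1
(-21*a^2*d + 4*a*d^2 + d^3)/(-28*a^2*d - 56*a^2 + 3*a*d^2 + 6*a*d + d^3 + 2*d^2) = d*(3*a - d)/(4*a*d + 8*a - d^2 - 2*d)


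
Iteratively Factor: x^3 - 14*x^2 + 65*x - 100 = (x - 4)*(x^2 - 10*x + 25) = (x - 5)*(x - 4)*(x - 5)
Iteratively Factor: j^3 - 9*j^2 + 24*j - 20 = (j - 2)*(j^2 - 7*j + 10) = (j - 5)*(j - 2)*(j - 2)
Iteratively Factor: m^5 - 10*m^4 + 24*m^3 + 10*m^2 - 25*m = (m + 1)*(m^4 - 11*m^3 + 35*m^2 - 25*m) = m*(m + 1)*(m^3 - 11*m^2 + 35*m - 25) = m*(m - 5)*(m + 1)*(m^2 - 6*m + 5) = m*(m - 5)*(m - 1)*(m + 1)*(m - 5)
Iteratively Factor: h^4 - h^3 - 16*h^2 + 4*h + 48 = (h + 2)*(h^3 - 3*h^2 - 10*h + 24) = (h - 4)*(h + 2)*(h^2 + h - 6) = (h - 4)*(h + 2)*(h + 3)*(h - 2)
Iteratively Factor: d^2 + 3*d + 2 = (d + 2)*(d + 1)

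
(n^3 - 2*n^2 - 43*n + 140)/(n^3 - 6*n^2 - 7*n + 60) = (n + 7)/(n + 3)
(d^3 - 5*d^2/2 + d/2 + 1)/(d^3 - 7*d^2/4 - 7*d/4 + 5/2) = 2*(2*d + 1)/(4*d + 5)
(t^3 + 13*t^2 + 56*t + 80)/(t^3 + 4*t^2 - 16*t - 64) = (t + 5)/(t - 4)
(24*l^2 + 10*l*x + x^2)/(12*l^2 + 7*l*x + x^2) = (6*l + x)/(3*l + x)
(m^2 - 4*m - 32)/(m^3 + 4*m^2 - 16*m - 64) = (m - 8)/(m^2 - 16)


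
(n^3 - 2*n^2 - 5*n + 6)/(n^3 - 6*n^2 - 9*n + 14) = (n - 3)/(n - 7)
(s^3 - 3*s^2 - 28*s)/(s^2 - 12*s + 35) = s*(s + 4)/(s - 5)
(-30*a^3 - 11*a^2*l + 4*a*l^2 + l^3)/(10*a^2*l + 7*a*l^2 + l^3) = (-3*a + l)/l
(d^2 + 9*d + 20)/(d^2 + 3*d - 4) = (d + 5)/(d - 1)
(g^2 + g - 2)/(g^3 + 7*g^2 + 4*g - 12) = 1/(g + 6)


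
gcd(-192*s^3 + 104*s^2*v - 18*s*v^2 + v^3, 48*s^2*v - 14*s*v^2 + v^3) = 48*s^2 - 14*s*v + v^2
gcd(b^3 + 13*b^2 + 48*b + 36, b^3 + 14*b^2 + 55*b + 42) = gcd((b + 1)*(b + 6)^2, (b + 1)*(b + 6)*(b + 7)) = b^2 + 7*b + 6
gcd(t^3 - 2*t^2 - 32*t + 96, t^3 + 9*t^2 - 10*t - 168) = t^2 + 2*t - 24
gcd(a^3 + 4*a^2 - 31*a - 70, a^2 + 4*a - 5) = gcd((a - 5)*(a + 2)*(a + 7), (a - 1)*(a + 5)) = 1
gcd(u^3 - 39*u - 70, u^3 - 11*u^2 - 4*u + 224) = u - 7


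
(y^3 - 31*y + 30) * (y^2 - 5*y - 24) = y^5 - 5*y^4 - 55*y^3 + 185*y^2 + 594*y - 720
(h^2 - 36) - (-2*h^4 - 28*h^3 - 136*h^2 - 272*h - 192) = 2*h^4 + 28*h^3 + 137*h^2 + 272*h + 156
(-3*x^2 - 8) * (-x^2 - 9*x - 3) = 3*x^4 + 27*x^3 + 17*x^2 + 72*x + 24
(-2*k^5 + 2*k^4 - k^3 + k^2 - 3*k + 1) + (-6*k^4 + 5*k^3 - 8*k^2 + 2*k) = -2*k^5 - 4*k^4 + 4*k^3 - 7*k^2 - k + 1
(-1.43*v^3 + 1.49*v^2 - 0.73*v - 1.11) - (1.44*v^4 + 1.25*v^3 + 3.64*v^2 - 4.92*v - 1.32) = -1.44*v^4 - 2.68*v^3 - 2.15*v^2 + 4.19*v + 0.21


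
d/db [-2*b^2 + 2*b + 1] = 2 - 4*b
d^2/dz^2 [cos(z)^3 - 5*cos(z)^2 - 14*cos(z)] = 53*cos(z)/4 + 10*cos(2*z) - 9*cos(3*z)/4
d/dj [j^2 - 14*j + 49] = 2*j - 14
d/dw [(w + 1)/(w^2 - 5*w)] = (-w^2 - 2*w + 5)/(w^2*(w^2 - 10*w + 25))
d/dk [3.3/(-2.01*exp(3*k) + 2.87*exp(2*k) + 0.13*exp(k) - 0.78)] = (19.899*exp(2*k) - 18.942*exp(k) - 0.429)*exp(k)/(2.01*exp(3*k) - 2.87*exp(2*k) - 0.13*exp(k) + 0.78)^2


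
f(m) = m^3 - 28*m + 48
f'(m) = 3*m^2 - 28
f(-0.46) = 60.78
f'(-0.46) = -27.37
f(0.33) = 38.80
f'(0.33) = -27.67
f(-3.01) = 105.01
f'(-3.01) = -0.82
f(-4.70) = 75.78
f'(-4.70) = 38.27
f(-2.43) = 101.69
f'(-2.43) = -10.29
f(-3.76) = 100.12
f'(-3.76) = 14.41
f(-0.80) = 69.89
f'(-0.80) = -26.08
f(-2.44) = 101.79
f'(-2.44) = -10.14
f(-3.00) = 105.00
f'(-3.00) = -1.00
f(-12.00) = -1344.00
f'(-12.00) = 404.00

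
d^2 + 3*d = d*(d + 3)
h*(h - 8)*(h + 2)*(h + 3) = h^4 - 3*h^3 - 34*h^2 - 48*h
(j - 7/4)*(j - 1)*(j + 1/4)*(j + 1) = j^4 - 3*j^3/2 - 23*j^2/16 + 3*j/2 + 7/16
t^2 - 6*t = t*(t - 6)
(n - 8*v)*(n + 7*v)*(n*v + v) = n^3*v - n^2*v^2 + n^2*v - 56*n*v^3 - n*v^2 - 56*v^3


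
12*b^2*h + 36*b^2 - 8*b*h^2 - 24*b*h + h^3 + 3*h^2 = (-6*b + h)*(-2*b + h)*(h + 3)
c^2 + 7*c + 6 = (c + 1)*(c + 6)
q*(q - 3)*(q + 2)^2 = q^4 + q^3 - 8*q^2 - 12*q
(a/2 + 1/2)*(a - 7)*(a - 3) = a^3/2 - 9*a^2/2 + 11*a/2 + 21/2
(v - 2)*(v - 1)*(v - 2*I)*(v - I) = v^4 - 3*v^3 - 3*I*v^3 + 9*I*v^2 + 6*v - 6*I*v - 4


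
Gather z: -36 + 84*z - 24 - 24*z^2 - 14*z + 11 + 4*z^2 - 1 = -20*z^2 + 70*z - 50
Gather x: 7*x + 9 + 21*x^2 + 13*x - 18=21*x^2 + 20*x - 9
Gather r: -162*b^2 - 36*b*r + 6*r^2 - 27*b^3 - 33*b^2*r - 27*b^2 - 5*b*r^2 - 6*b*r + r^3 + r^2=-27*b^3 - 189*b^2 + r^3 + r^2*(7 - 5*b) + r*(-33*b^2 - 42*b)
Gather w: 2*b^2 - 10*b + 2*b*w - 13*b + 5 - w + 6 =2*b^2 - 23*b + w*(2*b - 1) + 11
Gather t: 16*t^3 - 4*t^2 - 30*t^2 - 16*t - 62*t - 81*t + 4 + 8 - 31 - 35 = 16*t^3 - 34*t^2 - 159*t - 54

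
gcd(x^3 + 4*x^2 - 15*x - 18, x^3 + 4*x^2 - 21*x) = x - 3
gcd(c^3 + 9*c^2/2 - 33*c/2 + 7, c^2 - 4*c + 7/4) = c - 1/2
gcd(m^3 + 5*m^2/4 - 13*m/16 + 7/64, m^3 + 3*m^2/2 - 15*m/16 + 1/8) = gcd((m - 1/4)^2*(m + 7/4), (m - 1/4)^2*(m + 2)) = m^2 - m/2 + 1/16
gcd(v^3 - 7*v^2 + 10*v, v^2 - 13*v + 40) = v - 5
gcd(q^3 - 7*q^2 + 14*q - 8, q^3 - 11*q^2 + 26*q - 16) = q^2 - 3*q + 2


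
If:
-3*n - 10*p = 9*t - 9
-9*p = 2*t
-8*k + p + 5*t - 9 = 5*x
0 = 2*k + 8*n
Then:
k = -1220*x/1823 - 648/1823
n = 305*x/1823 + 162/1823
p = 30*x/1823 - 522/1823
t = 2349/1823 - 135*x/1823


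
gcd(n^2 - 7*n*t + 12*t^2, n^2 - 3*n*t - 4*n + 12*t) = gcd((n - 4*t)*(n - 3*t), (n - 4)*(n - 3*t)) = -n + 3*t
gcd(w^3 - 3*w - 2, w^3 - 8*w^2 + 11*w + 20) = w + 1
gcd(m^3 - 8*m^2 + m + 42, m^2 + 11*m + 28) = 1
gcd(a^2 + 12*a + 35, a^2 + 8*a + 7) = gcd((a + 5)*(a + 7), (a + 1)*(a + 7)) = a + 7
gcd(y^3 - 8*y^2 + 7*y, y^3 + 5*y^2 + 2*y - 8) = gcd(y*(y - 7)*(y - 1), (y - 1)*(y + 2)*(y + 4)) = y - 1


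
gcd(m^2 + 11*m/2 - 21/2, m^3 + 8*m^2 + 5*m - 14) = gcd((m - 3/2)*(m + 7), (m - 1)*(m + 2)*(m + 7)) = m + 7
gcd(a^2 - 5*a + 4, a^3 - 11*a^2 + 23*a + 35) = 1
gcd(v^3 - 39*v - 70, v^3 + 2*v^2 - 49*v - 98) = v^2 - 5*v - 14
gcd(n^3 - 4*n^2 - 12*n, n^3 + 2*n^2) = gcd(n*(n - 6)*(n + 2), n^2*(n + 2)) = n^2 + 2*n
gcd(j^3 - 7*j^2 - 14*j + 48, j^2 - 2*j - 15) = j + 3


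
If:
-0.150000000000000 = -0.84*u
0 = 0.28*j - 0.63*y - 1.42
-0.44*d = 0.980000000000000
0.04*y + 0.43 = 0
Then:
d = -2.23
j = -19.12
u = 0.18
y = -10.75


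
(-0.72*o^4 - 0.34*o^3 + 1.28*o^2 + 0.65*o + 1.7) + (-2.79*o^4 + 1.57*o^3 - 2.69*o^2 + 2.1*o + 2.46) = -3.51*o^4 + 1.23*o^3 - 1.41*o^2 + 2.75*o + 4.16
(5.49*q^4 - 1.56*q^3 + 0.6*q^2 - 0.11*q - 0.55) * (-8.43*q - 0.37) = -46.2807*q^5 + 11.1195*q^4 - 4.4808*q^3 + 0.7053*q^2 + 4.6772*q + 0.2035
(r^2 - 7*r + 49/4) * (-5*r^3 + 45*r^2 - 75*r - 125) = -5*r^5 + 80*r^4 - 1805*r^3/4 + 3805*r^2/4 - 175*r/4 - 6125/4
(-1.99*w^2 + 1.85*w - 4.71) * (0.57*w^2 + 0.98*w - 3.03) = -1.1343*w^4 - 0.8957*w^3 + 5.158*w^2 - 10.2213*w + 14.2713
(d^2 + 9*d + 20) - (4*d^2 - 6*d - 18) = -3*d^2 + 15*d + 38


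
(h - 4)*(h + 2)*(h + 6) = h^3 + 4*h^2 - 20*h - 48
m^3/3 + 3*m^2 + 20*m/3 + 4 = (m/3 + 1/3)*(m + 2)*(m + 6)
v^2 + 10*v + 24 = (v + 4)*(v + 6)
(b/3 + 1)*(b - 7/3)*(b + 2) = b^3/3 + 8*b^2/9 - 17*b/9 - 14/3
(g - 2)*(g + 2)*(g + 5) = g^3 + 5*g^2 - 4*g - 20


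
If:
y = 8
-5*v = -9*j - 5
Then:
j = 5*v/9 - 5/9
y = 8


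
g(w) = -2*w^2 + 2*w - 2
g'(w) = 2 - 4*w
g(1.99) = -5.94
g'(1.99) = -5.96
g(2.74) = -11.54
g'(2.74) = -8.96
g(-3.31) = -30.53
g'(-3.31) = 15.24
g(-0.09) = -2.20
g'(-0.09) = 2.36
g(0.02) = -1.96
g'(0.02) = 1.92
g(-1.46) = -9.18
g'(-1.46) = 7.84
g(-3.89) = -40.04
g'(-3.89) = 17.56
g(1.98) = -5.88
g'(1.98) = -5.92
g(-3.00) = -26.00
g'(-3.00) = 14.00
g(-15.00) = -482.00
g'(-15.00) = 62.00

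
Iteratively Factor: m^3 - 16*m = (m - 4)*(m^2 + 4*m) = m*(m - 4)*(m + 4)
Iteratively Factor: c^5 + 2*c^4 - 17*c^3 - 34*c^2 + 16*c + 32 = (c + 2)*(c^4 - 17*c^2 + 16) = (c - 4)*(c + 2)*(c^3 + 4*c^2 - c - 4) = (c - 4)*(c - 1)*(c + 2)*(c^2 + 5*c + 4) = (c - 4)*(c - 1)*(c + 1)*(c + 2)*(c + 4)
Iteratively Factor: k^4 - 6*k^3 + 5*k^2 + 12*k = (k)*(k^3 - 6*k^2 + 5*k + 12) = k*(k - 4)*(k^2 - 2*k - 3) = k*(k - 4)*(k + 1)*(k - 3)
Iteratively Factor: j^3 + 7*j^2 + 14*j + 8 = (j + 4)*(j^2 + 3*j + 2) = (j + 2)*(j + 4)*(j + 1)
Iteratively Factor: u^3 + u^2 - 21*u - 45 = (u + 3)*(u^2 - 2*u - 15) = (u - 5)*(u + 3)*(u + 3)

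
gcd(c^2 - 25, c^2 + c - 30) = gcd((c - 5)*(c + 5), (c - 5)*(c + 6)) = c - 5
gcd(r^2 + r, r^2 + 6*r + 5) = r + 1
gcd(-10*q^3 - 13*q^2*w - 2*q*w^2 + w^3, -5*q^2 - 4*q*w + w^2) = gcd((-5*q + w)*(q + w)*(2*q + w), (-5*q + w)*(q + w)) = 5*q^2 + 4*q*w - w^2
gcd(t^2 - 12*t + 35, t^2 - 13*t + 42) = t - 7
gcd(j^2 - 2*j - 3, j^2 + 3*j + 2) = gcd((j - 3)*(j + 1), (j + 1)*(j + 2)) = j + 1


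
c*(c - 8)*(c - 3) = c^3 - 11*c^2 + 24*c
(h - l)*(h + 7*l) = h^2 + 6*h*l - 7*l^2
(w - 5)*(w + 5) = w^2 - 25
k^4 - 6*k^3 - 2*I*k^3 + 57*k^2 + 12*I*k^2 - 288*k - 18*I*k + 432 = (k - 3)^2*(k - 8*I)*(k + 6*I)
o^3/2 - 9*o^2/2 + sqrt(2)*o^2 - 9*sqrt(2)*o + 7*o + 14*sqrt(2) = (o/2 + sqrt(2))*(o - 7)*(o - 2)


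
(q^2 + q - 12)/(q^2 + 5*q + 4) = (q - 3)/(q + 1)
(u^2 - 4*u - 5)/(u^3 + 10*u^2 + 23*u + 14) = (u - 5)/(u^2 + 9*u + 14)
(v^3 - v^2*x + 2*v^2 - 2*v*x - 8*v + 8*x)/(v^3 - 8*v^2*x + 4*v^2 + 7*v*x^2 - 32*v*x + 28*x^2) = (2 - v)/(-v + 7*x)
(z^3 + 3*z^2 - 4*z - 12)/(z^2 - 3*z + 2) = (z^2 + 5*z + 6)/(z - 1)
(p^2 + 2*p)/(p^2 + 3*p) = (p + 2)/(p + 3)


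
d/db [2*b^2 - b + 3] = 4*b - 1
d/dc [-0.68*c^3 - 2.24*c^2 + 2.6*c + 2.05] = -2.04*c^2 - 4.48*c + 2.6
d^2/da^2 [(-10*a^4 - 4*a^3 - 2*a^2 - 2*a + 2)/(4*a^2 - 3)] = 4*(-80*a^6 + 180*a^4 - 40*a^3 - 258*a^2 - 90*a + 3)/(64*a^6 - 144*a^4 + 108*a^2 - 27)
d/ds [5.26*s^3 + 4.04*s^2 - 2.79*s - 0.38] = 15.78*s^2 + 8.08*s - 2.79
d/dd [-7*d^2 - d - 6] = -14*d - 1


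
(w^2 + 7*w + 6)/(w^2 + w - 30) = (w + 1)/(w - 5)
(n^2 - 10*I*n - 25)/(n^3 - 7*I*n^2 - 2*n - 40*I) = (n - 5*I)/(n^2 - 2*I*n + 8)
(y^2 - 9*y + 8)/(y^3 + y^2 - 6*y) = (y^2 - 9*y + 8)/(y*(y^2 + y - 6))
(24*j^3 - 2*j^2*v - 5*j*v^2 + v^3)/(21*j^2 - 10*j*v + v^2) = (-8*j^2 - 2*j*v + v^2)/(-7*j + v)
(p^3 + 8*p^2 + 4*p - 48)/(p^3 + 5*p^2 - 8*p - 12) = (p + 4)/(p + 1)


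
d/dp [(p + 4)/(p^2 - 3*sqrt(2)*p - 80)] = (p^2 - 3*sqrt(2)*p - (p + 4)*(2*p - 3*sqrt(2)) - 80)/(-p^2 + 3*sqrt(2)*p + 80)^2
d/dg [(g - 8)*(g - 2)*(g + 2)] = 3*g^2 - 16*g - 4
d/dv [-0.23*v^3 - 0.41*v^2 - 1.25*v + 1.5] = -0.69*v^2 - 0.82*v - 1.25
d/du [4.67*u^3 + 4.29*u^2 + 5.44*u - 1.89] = 14.01*u^2 + 8.58*u + 5.44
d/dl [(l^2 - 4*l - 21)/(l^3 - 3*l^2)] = (-l^3 + 8*l^2 + 51*l - 126)/(l^3*(l^2 - 6*l + 9))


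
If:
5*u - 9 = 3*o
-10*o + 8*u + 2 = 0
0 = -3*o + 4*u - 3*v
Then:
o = 41/13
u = 48/13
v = 23/13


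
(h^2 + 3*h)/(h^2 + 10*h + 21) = h/(h + 7)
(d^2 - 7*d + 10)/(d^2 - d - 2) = (d - 5)/(d + 1)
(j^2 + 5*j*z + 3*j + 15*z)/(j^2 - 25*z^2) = (-j - 3)/(-j + 5*z)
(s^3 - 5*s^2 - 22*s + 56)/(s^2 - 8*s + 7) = (s^2 + 2*s - 8)/(s - 1)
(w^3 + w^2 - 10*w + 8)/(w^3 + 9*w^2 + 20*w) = (w^2 - 3*w + 2)/(w*(w + 5))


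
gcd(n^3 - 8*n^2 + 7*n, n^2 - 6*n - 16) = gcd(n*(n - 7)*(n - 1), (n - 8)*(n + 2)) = 1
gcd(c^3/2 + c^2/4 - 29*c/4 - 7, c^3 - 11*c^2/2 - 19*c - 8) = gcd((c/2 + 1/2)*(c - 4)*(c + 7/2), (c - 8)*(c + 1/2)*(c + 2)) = 1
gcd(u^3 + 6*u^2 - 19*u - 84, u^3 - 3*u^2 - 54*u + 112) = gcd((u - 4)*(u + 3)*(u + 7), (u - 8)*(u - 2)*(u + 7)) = u + 7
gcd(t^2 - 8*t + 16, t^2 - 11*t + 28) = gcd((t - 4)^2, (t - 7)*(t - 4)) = t - 4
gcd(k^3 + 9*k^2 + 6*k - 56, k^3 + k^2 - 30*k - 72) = k + 4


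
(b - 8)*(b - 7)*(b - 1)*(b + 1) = b^4 - 15*b^3 + 55*b^2 + 15*b - 56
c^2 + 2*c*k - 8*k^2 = (c - 2*k)*(c + 4*k)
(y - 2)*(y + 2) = y^2 - 4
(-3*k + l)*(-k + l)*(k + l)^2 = 3*k^4 + 2*k^3*l - 4*k^2*l^2 - 2*k*l^3 + l^4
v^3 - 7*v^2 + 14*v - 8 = (v - 4)*(v - 2)*(v - 1)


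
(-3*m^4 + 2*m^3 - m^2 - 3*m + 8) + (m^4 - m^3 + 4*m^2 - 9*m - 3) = -2*m^4 + m^3 + 3*m^2 - 12*m + 5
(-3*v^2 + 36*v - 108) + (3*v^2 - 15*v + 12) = 21*v - 96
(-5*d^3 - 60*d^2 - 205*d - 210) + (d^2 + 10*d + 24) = -5*d^3 - 59*d^2 - 195*d - 186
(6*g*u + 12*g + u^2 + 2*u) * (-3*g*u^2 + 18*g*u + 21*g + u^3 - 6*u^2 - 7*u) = -18*g^2*u^3 + 72*g^2*u^2 + 342*g^2*u + 252*g^2 + 3*g*u^4 - 12*g*u^3 - 57*g*u^2 - 42*g*u + u^5 - 4*u^4 - 19*u^3 - 14*u^2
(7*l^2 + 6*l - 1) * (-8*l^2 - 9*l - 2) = -56*l^4 - 111*l^3 - 60*l^2 - 3*l + 2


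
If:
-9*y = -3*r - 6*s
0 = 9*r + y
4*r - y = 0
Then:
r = 0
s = 0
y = 0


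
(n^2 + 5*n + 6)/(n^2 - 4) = (n + 3)/(n - 2)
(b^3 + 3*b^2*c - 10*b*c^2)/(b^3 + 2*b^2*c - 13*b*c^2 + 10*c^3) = b/(b - c)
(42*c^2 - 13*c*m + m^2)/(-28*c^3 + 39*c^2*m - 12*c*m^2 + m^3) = (-6*c + m)/(4*c^2 - 5*c*m + m^2)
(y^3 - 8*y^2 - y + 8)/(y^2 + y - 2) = (y^2 - 7*y - 8)/(y + 2)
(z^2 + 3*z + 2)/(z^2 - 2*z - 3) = (z + 2)/(z - 3)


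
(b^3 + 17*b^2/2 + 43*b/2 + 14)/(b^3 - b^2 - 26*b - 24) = (b + 7/2)/(b - 6)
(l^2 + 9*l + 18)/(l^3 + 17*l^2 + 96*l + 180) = (l + 3)/(l^2 + 11*l + 30)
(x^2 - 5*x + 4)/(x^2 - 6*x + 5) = (x - 4)/(x - 5)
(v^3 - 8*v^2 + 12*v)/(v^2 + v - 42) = v*(v - 2)/(v + 7)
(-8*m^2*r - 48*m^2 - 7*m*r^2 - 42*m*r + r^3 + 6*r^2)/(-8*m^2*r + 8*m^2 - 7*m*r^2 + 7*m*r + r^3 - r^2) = (r + 6)/(r - 1)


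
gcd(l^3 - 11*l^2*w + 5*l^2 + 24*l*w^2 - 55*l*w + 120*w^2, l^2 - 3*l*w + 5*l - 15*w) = -l^2 + 3*l*w - 5*l + 15*w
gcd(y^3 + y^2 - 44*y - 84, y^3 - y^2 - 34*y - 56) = y^2 - 5*y - 14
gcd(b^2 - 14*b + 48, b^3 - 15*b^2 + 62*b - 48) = b^2 - 14*b + 48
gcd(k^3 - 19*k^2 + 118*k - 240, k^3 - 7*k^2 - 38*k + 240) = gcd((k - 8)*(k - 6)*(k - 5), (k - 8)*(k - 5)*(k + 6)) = k^2 - 13*k + 40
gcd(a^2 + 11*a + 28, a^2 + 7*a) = a + 7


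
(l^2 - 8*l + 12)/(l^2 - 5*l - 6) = (l - 2)/(l + 1)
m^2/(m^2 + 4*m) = m/(m + 4)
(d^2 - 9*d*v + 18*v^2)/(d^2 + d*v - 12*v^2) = (d - 6*v)/(d + 4*v)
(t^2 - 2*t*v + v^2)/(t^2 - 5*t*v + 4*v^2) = (t - v)/(t - 4*v)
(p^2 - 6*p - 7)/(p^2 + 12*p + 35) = (p^2 - 6*p - 7)/(p^2 + 12*p + 35)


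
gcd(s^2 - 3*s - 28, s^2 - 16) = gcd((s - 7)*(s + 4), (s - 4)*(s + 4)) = s + 4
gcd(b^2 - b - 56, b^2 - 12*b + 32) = b - 8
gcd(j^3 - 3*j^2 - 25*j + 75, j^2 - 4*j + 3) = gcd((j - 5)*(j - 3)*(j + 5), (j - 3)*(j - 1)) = j - 3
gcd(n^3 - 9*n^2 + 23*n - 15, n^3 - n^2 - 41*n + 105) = n^2 - 8*n + 15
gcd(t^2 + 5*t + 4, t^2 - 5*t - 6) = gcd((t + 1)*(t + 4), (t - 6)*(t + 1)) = t + 1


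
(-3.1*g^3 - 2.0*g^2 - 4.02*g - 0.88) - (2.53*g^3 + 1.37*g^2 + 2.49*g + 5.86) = -5.63*g^3 - 3.37*g^2 - 6.51*g - 6.74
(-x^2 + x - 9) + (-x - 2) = -x^2 - 11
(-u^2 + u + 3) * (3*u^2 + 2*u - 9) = -3*u^4 + u^3 + 20*u^2 - 3*u - 27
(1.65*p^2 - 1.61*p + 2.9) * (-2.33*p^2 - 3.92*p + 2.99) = -3.8445*p^4 - 2.7167*p^3 + 4.4877*p^2 - 16.1819*p + 8.671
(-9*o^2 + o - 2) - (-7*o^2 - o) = -2*o^2 + 2*o - 2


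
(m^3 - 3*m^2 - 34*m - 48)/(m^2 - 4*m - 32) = (m^2 + 5*m + 6)/(m + 4)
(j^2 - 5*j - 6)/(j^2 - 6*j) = (j + 1)/j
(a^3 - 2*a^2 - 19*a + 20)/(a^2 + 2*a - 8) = (a^2 - 6*a + 5)/(a - 2)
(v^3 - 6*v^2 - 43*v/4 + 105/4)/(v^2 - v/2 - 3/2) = (2*v^2 - 9*v - 35)/(2*(v + 1))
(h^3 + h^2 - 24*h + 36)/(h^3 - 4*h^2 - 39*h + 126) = (h - 2)/(h - 7)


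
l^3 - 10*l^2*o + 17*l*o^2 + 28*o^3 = (l - 7*o)*(l - 4*o)*(l + o)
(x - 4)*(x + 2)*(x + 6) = x^3 + 4*x^2 - 20*x - 48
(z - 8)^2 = z^2 - 16*z + 64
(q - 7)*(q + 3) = q^2 - 4*q - 21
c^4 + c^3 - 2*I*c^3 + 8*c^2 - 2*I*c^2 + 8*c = c*(c + 1)*(c - 4*I)*(c + 2*I)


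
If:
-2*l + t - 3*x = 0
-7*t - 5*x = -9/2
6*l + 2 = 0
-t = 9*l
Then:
No Solution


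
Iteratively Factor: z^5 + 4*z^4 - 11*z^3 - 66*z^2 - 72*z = (z + 3)*(z^4 + z^3 - 14*z^2 - 24*z) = (z + 3)^2*(z^3 - 2*z^2 - 8*z) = (z + 2)*(z + 3)^2*(z^2 - 4*z) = z*(z + 2)*(z + 3)^2*(z - 4)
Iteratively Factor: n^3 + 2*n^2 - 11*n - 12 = (n - 3)*(n^2 + 5*n + 4) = (n - 3)*(n + 4)*(n + 1)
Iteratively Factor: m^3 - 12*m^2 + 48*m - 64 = (m - 4)*(m^2 - 8*m + 16) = (m - 4)^2*(m - 4)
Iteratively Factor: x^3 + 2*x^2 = (x)*(x^2 + 2*x) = x^2*(x + 2)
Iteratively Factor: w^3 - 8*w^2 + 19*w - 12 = (w - 3)*(w^2 - 5*w + 4) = (w - 4)*(w - 3)*(w - 1)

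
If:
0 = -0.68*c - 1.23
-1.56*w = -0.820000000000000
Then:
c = -1.81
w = 0.53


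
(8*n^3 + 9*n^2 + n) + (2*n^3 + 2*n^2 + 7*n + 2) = 10*n^3 + 11*n^2 + 8*n + 2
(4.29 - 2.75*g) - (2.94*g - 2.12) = 6.41 - 5.69*g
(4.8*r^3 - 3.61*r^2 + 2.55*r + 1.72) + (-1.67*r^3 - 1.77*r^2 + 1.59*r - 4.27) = 3.13*r^3 - 5.38*r^2 + 4.14*r - 2.55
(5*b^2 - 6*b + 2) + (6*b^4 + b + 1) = 6*b^4 + 5*b^2 - 5*b + 3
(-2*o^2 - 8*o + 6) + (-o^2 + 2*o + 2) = -3*o^2 - 6*o + 8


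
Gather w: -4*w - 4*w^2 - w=-4*w^2 - 5*w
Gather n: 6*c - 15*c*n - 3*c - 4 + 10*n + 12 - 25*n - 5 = 3*c + n*(-15*c - 15) + 3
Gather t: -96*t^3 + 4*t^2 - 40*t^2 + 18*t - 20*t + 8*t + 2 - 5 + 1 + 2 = -96*t^3 - 36*t^2 + 6*t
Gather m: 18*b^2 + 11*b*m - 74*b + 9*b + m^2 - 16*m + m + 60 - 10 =18*b^2 - 65*b + m^2 + m*(11*b - 15) + 50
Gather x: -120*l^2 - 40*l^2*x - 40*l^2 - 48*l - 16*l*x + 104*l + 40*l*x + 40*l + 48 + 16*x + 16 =-160*l^2 + 96*l + x*(-40*l^2 + 24*l + 16) + 64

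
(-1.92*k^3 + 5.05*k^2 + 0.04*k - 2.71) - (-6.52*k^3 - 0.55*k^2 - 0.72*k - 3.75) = 4.6*k^3 + 5.6*k^2 + 0.76*k + 1.04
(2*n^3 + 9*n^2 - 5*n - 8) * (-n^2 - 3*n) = -2*n^5 - 15*n^4 - 22*n^3 + 23*n^2 + 24*n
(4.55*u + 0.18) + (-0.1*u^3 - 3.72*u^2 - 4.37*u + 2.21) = -0.1*u^3 - 3.72*u^2 + 0.18*u + 2.39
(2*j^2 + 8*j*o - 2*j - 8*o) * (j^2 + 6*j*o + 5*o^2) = 2*j^4 + 20*j^3*o - 2*j^3 + 58*j^2*o^2 - 20*j^2*o + 40*j*o^3 - 58*j*o^2 - 40*o^3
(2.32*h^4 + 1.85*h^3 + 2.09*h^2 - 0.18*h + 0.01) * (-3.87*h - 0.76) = -8.9784*h^5 - 8.9227*h^4 - 9.4943*h^3 - 0.8918*h^2 + 0.0981*h - 0.0076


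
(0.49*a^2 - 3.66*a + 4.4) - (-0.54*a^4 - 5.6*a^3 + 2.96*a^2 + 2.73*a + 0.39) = 0.54*a^4 + 5.6*a^3 - 2.47*a^2 - 6.39*a + 4.01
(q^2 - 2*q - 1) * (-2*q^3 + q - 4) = -2*q^5 + 4*q^4 + 3*q^3 - 6*q^2 + 7*q + 4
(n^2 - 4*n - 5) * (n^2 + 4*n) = n^4 - 21*n^2 - 20*n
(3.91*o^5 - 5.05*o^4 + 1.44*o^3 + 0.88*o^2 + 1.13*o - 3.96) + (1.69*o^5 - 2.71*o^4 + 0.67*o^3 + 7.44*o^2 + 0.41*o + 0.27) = 5.6*o^5 - 7.76*o^4 + 2.11*o^3 + 8.32*o^2 + 1.54*o - 3.69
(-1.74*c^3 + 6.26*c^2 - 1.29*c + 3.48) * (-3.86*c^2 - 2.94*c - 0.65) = 6.7164*c^5 - 19.048*c^4 - 12.294*c^3 - 13.7092*c^2 - 9.3927*c - 2.262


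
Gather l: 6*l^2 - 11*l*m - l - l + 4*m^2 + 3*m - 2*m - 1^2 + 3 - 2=6*l^2 + l*(-11*m - 2) + 4*m^2 + m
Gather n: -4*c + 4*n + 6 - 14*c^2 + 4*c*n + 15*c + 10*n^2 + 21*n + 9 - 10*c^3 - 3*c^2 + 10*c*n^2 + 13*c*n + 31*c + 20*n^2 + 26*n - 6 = -10*c^3 - 17*c^2 + 42*c + n^2*(10*c + 30) + n*(17*c + 51) + 9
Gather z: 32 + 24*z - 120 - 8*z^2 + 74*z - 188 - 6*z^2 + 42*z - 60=-14*z^2 + 140*z - 336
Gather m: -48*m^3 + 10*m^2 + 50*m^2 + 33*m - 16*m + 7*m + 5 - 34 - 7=-48*m^3 + 60*m^2 + 24*m - 36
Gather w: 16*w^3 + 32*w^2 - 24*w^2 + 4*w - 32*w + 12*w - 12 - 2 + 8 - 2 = 16*w^3 + 8*w^2 - 16*w - 8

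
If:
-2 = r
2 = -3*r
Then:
No Solution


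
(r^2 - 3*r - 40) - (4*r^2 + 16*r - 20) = -3*r^2 - 19*r - 20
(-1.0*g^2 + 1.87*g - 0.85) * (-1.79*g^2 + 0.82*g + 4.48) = 1.79*g^4 - 4.1673*g^3 - 1.4251*g^2 + 7.6806*g - 3.808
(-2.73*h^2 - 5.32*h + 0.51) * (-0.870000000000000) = 2.3751*h^2 + 4.6284*h - 0.4437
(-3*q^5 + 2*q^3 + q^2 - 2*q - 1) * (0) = 0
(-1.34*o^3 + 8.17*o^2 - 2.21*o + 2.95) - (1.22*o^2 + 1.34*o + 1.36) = -1.34*o^3 + 6.95*o^2 - 3.55*o + 1.59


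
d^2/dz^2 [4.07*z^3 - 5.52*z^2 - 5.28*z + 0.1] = 24.42*z - 11.04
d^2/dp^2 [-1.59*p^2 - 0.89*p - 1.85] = -3.18000000000000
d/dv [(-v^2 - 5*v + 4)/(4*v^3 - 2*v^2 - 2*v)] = (v^4 + 10*v^3 - 14*v^2 + 4*v + 2)/(v^2*(4*v^4 - 4*v^3 - 3*v^2 + 2*v + 1))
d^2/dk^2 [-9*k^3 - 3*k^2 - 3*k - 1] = -54*k - 6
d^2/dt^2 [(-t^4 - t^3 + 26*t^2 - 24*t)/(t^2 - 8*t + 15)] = 2*(-t^6 + 24*t^5 - 237*t^4 + 1095*t^3 - 2160*t^2 + 405*t + 2970)/(t^6 - 24*t^5 + 237*t^4 - 1232*t^3 + 3555*t^2 - 5400*t + 3375)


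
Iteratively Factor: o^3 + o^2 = (o + 1)*(o^2) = o*(o + 1)*(o)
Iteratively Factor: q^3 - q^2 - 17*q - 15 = (q - 5)*(q^2 + 4*q + 3) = (q - 5)*(q + 3)*(q + 1)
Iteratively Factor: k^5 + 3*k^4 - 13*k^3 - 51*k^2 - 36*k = (k + 3)*(k^4 - 13*k^2 - 12*k) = (k + 1)*(k + 3)*(k^3 - k^2 - 12*k) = (k + 1)*(k + 3)^2*(k^2 - 4*k) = (k - 4)*(k + 1)*(k + 3)^2*(k)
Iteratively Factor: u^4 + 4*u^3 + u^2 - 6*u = (u - 1)*(u^3 + 5*u^2 + 6*u) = (u - 1)*(u + 3)*(u^2 + 2*u) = u*(u - 1)*(u + 3)*(u + 2)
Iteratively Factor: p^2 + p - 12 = (p + 4)*(p - 3)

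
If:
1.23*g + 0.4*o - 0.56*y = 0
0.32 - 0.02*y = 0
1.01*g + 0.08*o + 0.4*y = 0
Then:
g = -10.72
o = 55.37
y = 16.00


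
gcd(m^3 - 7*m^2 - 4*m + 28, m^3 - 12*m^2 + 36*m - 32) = m - 2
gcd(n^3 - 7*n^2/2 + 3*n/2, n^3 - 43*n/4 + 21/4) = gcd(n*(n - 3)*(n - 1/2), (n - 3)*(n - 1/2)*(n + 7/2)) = n^2 - 7*n/2 + 3/2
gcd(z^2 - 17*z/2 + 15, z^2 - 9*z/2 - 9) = z - 6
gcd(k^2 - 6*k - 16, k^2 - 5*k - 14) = k + 2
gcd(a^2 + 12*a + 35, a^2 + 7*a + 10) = a + 5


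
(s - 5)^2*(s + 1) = s^3 - 9*s^2 + 15*s + 25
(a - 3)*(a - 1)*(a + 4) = a^3 - 13*a + 12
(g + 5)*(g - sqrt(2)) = g^2 - sqrt(2)*g + 5*g - 5*sqrt(2)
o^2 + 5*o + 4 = (o + 1)*(o + 4)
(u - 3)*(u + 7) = u^2 + 4*u - 21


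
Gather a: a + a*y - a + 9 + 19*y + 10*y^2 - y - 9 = a*y + 10*y^2 + 18*y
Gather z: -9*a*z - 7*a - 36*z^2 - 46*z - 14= -7*a - 36*z^2 + z*(-9*a - 46) - 14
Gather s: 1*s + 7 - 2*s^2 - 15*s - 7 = -2*s^2 - 14*s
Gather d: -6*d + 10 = 10 - 6*d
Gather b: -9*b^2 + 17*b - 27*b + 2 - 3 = -9*b^2 - 10*b - 1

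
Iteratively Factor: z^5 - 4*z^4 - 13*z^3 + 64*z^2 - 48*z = (z - 1)*(z^4 - 3*z^3 - 16*z^2 + 48*z) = (z - 3)*(z - 1)*(z^3 - 16*z) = (z - 3)*(z - 1)*(z + 4)*(z^2 - 4*z) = (z - 4)*(z - 3)*(z - 1)*(z + 4)*(z)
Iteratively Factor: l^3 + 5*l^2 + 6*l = (l + 3)*(l^2 + 2*l) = l*(l + 3)*(l + 2)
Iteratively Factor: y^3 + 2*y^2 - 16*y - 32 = (y - 4)*(y^2 + 6*y + 8) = (y - 4)*(y + 2)*(y + 4)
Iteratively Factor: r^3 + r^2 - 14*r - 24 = (r + 3)*(r^2 - 2*r - 8) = (r - 4)*(r + 3)*(r + 2)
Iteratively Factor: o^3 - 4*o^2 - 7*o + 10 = (o + 2)*(o^2 - 6*o + 5) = (o - 1)*(o + 2)*(o - 5)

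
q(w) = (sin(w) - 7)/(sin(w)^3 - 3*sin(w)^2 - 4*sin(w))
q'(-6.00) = -20.57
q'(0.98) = -1.14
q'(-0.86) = 15.82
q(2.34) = 1.55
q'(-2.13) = -35.30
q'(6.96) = -3.00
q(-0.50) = -6.69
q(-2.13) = -12.54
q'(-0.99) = 31.28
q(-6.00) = 5.05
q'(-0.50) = -1.49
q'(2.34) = 1.97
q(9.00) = 3.16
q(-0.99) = -11.82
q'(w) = (sin(w) - 7)*(-3*sin(w)^2*cos(w) + 6*sin(w)*cos(w) + 4*cos(w))/(sin(w)^3 - 3*sin(w)^2 - 4*sin(w))^2 + cos(w)/(sin(w)^3 - 3*sin(w)^2 - 4*sin(w))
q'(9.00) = 8.65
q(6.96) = 1.85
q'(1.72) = 0.20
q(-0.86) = -8.88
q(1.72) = 1.02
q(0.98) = 1.28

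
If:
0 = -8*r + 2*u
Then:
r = u/4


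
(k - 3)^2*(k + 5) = k^3 - k^2 - 21*k + 45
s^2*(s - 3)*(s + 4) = s^4 + s^3 - 12*s^2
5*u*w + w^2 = w*(5*u + w)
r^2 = r^2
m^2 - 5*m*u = m*(m - 5*u)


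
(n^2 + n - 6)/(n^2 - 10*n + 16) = (n + 3)/(n - 8)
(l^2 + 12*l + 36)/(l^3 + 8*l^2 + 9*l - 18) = (l + 6)/(l^2 + 2*l - 3)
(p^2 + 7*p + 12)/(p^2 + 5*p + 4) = (p + 3)/(p + 1)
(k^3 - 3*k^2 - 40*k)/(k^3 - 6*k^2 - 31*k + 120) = k/(k - 3)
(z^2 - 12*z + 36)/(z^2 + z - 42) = (z - 6)/(z + 7)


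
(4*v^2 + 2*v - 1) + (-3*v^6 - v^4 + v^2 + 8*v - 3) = -3*v^6 - v^4 + 5*v^2 + 10*v - 4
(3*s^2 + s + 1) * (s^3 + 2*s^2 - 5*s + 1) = 3*s^5 + 7*s^4 - 12*s^3 - 4*s + 1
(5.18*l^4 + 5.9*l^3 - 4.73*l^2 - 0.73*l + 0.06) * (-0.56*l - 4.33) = -2.9008*l^5 - 25.7334*l^4 - 22.8982*l^3 + 20.8897*l^2 + 3.1273*l - 0.2598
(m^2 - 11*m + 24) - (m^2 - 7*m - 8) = 32 - 4*m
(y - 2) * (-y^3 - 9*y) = -y^4 + 2*y^3 - 9*y^2 + 18*y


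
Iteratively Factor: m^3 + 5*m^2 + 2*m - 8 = (m + 2)*(m^2 + 3*m - 4) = (m - 1)*(m + 2)*(m + 4)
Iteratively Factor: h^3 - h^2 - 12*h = (h + 3)*(h^2 - 4*h) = (h - 4)*(h + 3)*(h)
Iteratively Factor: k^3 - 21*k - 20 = (k + 4)*(k^2 - 4*k - 5) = (k + 1)*(k + 4)*(k - 5)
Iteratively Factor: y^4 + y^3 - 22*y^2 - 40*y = (y - 5)*(y^3 + 6*y^2 + 8*y) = y*(y - 5)*(y^2 + 6*y + 8) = y*(y - 5)*(y + 4)*(y + 2)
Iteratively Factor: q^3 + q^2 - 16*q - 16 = (q + 1)*(q^2 - 16) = (q - 4)*(q + 1)*(q + 4)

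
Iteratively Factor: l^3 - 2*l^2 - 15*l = (l - 5)*(l^2 + 3*l) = (l - 5)*(l + 3)*(l)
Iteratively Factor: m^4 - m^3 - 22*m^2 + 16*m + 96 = (m - 3)*(m^3 + 2*m^2 - 16*m - 32) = (m - 3)*(m + 4)*(m^2 - 2*m - 8) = (m - 4)*(m - 3)*(m + 4)*(m + 2)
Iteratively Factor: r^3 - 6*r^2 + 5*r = (r - 1)*(r^2 - 5*r) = r*(r - 1)*(r - 5)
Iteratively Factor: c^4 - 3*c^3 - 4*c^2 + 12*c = (c + 2)*(c^3 - 5*c^2 + 6*c) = (c - 3)*(c + 2)*(c^2 - 2*c) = (c - 3)*(c - 2)*(c + 2)*(c)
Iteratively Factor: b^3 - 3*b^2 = (b - 3)*(b^2) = b*(b - 3)*(b)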